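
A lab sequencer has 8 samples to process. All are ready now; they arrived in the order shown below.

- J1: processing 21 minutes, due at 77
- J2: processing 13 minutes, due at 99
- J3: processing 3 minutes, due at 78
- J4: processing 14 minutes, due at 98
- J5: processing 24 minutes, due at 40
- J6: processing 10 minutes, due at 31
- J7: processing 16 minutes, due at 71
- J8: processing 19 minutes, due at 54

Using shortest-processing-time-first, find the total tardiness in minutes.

120

SPT (increasing processing time): J3 J6 J2 J4 J7 J8 J1 J5.
J3: 0→3, due 78, tardiness 0
J6: 3→13, due 31, tardiness 0
J2: 13→26, due 99, tardiness 0
J4: 26→40, due 98, tardiness 0
J7: 40→56, due 71, tardiness 0
J8: 56→75, due 54, tardiness 21
J1: 75→96, due 77, tardiness 19
J5: 96→120, due 40, tardiness 80
Sum = 0+0+0+0+0+21+19+80 = 120.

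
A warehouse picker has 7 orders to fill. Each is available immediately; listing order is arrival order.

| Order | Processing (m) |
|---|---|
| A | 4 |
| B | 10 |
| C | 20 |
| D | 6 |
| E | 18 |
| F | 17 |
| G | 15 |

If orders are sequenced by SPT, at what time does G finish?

SPT (increasing processing time): A D B G F E C.
A: 0→4
D: 4→10
B: 10→20
G: 20→35

35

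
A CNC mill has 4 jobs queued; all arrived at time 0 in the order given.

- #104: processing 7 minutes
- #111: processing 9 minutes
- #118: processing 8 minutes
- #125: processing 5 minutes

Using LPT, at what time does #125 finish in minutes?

LPT (decreasing processing time): #111 #118 #104 #125.
#111: 0→9
#118: 9→17
#104: 17→24
#125: 24→29

29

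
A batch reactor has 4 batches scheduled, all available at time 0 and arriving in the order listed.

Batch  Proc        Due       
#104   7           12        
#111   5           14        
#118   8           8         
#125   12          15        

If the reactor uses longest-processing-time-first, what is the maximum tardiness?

18

LPT (decreasing processing time): #125 #118 #104 #111.
#125: 0→12, due 15, tardiness 0
#118: 12→20, due 8, tardiness 12
#104: 20→27, due 12, tardiness 15
#111: 27→32, due 14, tardiness 18
Maximum = 18.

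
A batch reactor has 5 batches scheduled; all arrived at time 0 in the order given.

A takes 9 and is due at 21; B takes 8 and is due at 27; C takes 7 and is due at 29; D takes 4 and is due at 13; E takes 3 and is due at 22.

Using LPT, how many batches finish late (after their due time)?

2

LPT (decreasing processing time): A B C D E.
A: 0→9, due 21, tardiness 0
B: 9→17, due 27, tardiness 0
C: 17→24, due 29, tardiness 0
D: 24→28, due 13, tardiness 15
E: 28→31, due 22, tardiness 9
Late batches: 2.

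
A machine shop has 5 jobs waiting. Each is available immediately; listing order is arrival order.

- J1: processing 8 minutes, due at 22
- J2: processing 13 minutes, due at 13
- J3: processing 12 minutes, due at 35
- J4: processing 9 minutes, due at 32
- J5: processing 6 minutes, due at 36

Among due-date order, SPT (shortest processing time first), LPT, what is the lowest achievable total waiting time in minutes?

78

EDD (increasing due date): J2 J1 J4 J3 J5.
J2: waits 0, runs 0→13
J1: waits 13, runs 13→21
J4: waits 21, runs 21→30
J3: waits 30, runs 30→42
J5: waits 42, runs 42→48
Sum = 0+13+21+30+42 = 106.
SPT (increasing processing time): J5 J1 J4 J3 J2.
J5: waits 0, runs 0→6
J1: waits 6, runs 6→14
J4: waits 14, runs 14→23
J3: waits 23, runs 23→35
J2: waits 35, runs 35→48
Sum = 0+6+14+23+35 = 78.
LPT (decreasing processing time): J2 J3 J4 J1 J5.
J2: waits 0, runs 0→13
J3: waits 13, runs 13→25
J4: waits 25, runs 25→34
J1: waits 34, runs 34→42
J5: waits 42, runs 42→48
Sum = 0+13+25+34+42 = 114.
EDD 106, SPT 78, LPT 114 → minimum 78.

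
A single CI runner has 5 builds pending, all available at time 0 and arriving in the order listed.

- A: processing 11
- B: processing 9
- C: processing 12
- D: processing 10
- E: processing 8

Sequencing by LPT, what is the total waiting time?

LPT (decreasing processing time): C A D B E.
C: waits 0, runs 0→12
A: waits 12, runs 12→23
D: waits 23, runs 23→33
B: waits 33, runs 33→42
E: waits 42, runs 42→50
Sum = 0+12+23+33+42 = 110.

110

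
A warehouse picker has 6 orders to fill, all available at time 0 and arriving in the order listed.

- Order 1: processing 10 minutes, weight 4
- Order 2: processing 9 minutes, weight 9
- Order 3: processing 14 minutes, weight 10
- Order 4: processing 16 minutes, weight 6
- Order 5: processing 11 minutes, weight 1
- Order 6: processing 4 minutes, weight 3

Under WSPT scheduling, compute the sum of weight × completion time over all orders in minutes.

WSPT (decreasing weight/processing-time ratio): Order 2 Order 6 Order 3 Order 1 Order 4 Order 5.
Order 2: finishes 9, weight 9, w·C = 81
Order 6: finishes 13, weight 3, w·C = 39
Order 3: finishes 27, weight 10, w·C = 270
Order 1: finishes 37, weight 4, w·C = 148
Order 4: finishes 53, weight 6, w·C = 318
Order 5: finishes 64, weight 1, w·C = 64
Sum = 81+39+270+148+318+64 = 920.

920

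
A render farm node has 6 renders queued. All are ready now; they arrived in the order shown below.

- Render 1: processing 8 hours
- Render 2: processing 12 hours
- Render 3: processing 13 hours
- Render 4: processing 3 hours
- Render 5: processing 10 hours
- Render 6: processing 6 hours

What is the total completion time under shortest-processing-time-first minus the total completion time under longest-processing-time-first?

SPT (increasing processing time): Render 4 Render 6 Render 1 Render 5 Render 2 Render 3.
Render 4: 0→3
Render 6: 3→9
Render 1: 9→17
Render 5: 17→27
Render 2: 27→39
Render 3: 39→52
Sum = 3+9+17+27+39+52 = 147.
LPT (decreasing processing time): Render 3 Render 2 Render 5 Render 1 Render 6 Render 4.
Render 3: 0→13
Render 2: 13→25
Render 5: 25→35
Render 1: 35→43
Render 6: 43→49
Render 4: 49→52
Sum = 13+25+35+43+49+52 = 217.
Difference = 147 − 217 = -70.

-70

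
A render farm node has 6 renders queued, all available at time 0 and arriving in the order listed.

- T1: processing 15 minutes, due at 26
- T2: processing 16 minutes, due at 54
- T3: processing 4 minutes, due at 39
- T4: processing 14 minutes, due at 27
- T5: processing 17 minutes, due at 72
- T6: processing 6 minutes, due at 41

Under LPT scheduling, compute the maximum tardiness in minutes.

35

LPT (decreasing processing time): T5 T2 T1 T4 T6 T3.
T5: 0→17, due 72, tardiness 0
T2: 17→33, due 54, tardiness 0
T1: 33→48, due 26, tardiness 22
T4: 48→62, due 27, tardiness 35
T6: 62→68, due 41, tardiness 27
T3: 68→72, due 39, tardiness 33
Maximum = 35.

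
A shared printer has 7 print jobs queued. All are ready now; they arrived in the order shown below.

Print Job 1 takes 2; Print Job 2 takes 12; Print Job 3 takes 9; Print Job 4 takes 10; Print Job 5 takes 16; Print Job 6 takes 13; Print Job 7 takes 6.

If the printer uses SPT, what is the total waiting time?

145

SPT (increasing processing time): Print Job 1 Print Job 7 Print Job 3 Print Job 4 Print Job 2 Print Job 6 Print Job 5.
Print Job 1: waits 0, runs 0→2
Print Job 7: waits 2, runs 2→8
Print Job 3: waits 8, runs 8→17
Print Job 4: waits 17, runs 17→27
Print Job 2: waits 27, runs 27→39
Print Job 6: waits 39, runs 39→52
Print Job 5: waits 52, runs 52→68
Sum = 0+2+8+17+27+39+52 = 145.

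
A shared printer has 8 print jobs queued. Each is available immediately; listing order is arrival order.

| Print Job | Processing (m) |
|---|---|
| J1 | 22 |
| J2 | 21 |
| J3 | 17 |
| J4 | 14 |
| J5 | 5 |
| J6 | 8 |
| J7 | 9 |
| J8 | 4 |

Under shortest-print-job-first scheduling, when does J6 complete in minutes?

17

SPT (increasing processing time): J8 J5 J6 J7 J4 J3 J2 J1.
J8: 0→4
J5: 4→9
J6: 9→17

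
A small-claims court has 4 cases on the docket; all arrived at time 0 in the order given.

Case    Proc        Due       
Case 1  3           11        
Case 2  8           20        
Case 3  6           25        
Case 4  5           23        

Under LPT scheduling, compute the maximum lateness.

11

LPT (decreasing processing time): Case 2 Case 3 Case 4 Case 1.
Case 2: 0→8, due 20, lateness -12
Case 3: 8→14, due 25, lateness -11
Case 4: 14→19, due 23, lateness -4
Case 1: 19→22, due 11, lateness 11
Maximum = 11.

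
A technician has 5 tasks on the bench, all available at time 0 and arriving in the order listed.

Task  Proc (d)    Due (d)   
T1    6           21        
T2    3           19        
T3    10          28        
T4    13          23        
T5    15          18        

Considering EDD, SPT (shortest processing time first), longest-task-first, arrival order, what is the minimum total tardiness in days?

EDD (increasing due date): T5 T2 T1 T4 T3.
T5: 0→15, due 18, tardiness 0
T2: 15→18, due 19, tardiness 0
T1: 18→24, due 21, tardiness 3
T4: 24→37, due 23, tardiness 14
T3: 37→47, due 28, tardiness 19
Sum = 0+0+3+14+19 = 36.
SPT (increasing processing time): T2 T1 T3 T4 T5.
T2: 0→3, due 19, tardiness 0
T1: 3→9, due 21, tardiness 0
T3: 9→19, due 28, tardiness 0
T4: 19→32, due 23, tardiness 9
T5: 32→47, due 18, tardiness 29
Sum = 0+0+0+9+29 = 38.
LPT (decreasing processing time): T5 T4 T3 T1 T2.
T5: 0→15, due 18, tardiness 0
T4: 15→28, due 23, tardiness 5
T3: 28→38, due 28, tardiness 10
T1: 38→44, due 21, tardiness 23
T2: 44→47, due 19, tardiness 28
Sum = 0+5+10+23+28 = 66.
FIFO (arrival order): T1 T2 T3 T4 T5.
T1: 0→6, due 21, tardiness 0
T2: 6→9, due 19, tardiness 0
T3: 9→19, due 28, tardiness 0
T4: 19→32, due 23, tardiness 9
T5: 32→47, due 18, tardiness 29
Sum = 0+0+0+9+29 = 38.
EDD 36, SPT 38, LPT 66, FIFO 38 → minimum 36.

36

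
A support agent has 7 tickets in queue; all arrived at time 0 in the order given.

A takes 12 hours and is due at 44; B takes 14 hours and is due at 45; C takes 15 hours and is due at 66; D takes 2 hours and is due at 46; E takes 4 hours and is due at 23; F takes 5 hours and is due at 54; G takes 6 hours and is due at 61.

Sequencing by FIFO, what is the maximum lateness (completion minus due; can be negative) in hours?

24

FIFO (arrival order): A B C D E F G.
A: 0→12, due 44, lateness -32
B: 12→26, due 45, lateness -19
C: 26→41, due 66, lateness -25
D: 41→43, due 46, lateness -3
E: 43→47, due 23, lateness 24
F: 47→52, due 54, lateness -2
G: 52→58, due 61, lateness -3
Maximum = 24.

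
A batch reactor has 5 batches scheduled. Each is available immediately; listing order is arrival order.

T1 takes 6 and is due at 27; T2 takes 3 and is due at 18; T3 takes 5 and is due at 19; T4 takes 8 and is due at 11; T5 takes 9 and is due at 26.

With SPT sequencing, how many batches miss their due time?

SPT (increasing processing time): T2 T3 T1 T4 T5.
T2: 0→3, due 18, tardiness 0
T3: 3→8, due 19, tardiness 0
T1: 8→14, due 27, tardiness 0
T4: 14→22, due 11, tardiness 11
T5: 22→31, due 26, tardiness 5
Late batches: 2.

2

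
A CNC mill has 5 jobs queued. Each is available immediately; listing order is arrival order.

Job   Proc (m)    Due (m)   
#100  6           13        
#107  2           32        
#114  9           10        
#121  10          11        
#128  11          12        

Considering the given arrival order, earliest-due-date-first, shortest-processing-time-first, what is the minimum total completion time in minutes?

92

FIFO (arrival order): #100 #107 #114 #121 #128.
#100: 0→6
#107: 6→8
#114: 8→17
#121: 17→27
#128: 27→38
Sum = 6+8+17+27+38 = 96.
EDD (increasing due date): #114 #121 #128 #100 #107.
#114: 0→9
#121: 9→19
#128: 19→30
#100: 30→36
#107: 36→38
Sum = 9+19+30+36+38 = 132.
SPT (increasing processing time): #107 #100 #114 #121 #128.
#107: 0→2
#100: 2→8
#114: 8→17
#121: 17→27
#128: 27→38
Sum = 2+8+17+27+38 = 92.
FIFO 96, EDD 132, SPT 92 → minimum 92.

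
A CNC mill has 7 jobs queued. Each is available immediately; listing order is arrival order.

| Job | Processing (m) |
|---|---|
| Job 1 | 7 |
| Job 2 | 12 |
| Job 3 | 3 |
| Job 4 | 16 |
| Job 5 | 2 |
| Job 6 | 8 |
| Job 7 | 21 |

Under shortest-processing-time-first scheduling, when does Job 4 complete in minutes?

SPT (increasing processing time): Job 5 Job 3 Job 1 Job 6 Job 2 Job 4 Job 7.
Job 5: 0→2
Job 3: 2→5
Job 1: 5→12
Job 6: 12→20
Job 2: 20→32
Job 4: 32→48

48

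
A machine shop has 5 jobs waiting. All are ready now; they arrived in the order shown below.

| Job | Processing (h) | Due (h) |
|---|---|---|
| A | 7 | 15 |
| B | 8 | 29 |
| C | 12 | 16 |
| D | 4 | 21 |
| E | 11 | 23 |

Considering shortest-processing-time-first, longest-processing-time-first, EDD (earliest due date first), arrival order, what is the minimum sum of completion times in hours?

106

SPT (increasing processing time): D A B E C.
D: 0→4
A: 4→11
B: 11→19
E: 19→30
C: 30→42
Sum = 4+11+19+30+42 = 106.
LPT (decreasing processing time): C E B A D.
C: 0→12
E: 12→23
B: 23→31
A: 31→38
D: 38→42
Sum = 12+23+31+38+42 = 146.
EDD (increasing due date): A C D E B.
A: 0→7
C: 7→19
D: 19→23
E: 23→34
B: 34→42
Sum = 7+19+23+34+42 = 125.
FIFO (arrival order): A B C D E.
A: 0→7
B: 7→15
C: 15→27
D: 27→31
E: 31→42
Sum = 7+15+27+31+42 = 122.
SPT 106, LPT 146, EDD 125, FIFO 122 → minimum 106.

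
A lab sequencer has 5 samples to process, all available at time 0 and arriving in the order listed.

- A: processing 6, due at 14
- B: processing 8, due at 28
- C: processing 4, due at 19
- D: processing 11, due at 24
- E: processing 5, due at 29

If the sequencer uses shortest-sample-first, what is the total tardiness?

11

SPT (increasing processing time): C E A B D.
C: 0→4, due 19, tardiness 0
E: 4→9, due 29, tardiness 0
A: 9→15, due 14, tardiness 1
B: 15→23, due 28, tardiness 0
D: 23→34, due 24, tardiness 10
Sum = 0+0+1+0+10 = 11.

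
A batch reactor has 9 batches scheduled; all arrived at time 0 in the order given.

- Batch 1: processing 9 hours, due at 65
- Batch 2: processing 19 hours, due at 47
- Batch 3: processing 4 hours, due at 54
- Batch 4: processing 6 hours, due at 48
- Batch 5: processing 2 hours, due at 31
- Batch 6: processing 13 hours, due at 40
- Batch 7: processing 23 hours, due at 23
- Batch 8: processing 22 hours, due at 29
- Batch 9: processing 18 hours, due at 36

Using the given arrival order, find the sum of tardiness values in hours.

FIFO (arrival order): Batch 1 Batch 2 Batch 3 Batch 4 Batch 5 Batch 6 Batch 7 Batch 8 Batch 9.
Batch 1: 0→9, due 65, tardiness 0
Batch 2: 9→28, due 47, tardiness 0
Batch 3: 28→32, due 54, tardiness 0
Batch 4: 32→38, due 48, tardiness 0
Batch 5: 38→40, due 31, tardiness 9
Batch 6: 40→53, due 40, tardiness 13
Batch 7: 53→76, due 23, tardiness 53
Batch 8: 76→98, due 29, tardiness 69
Batch 9: 98→116, due 36, tardiness 80
Sum = 0+0+0+0+9+13+53+69+80 = 224.

224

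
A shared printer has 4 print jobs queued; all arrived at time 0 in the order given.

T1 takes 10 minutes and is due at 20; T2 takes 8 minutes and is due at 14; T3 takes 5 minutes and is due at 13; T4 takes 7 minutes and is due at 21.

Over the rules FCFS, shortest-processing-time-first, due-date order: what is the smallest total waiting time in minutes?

FIFO (arrival order): T1 T2 T3 T4.
T1: waits 0, runs 0→10
T2: waits 10, runs 10→18
T3: waits 18, runs 18→23
T4: waits 23, runs 23→30
Sum = 0+10+18+23 = 51.
SPT (increasing processing time): T3 T4 T2 T1.
T3: waits 0, runs 0→5
T4: waits 5, runs 5→12
T2: waits 12, runs 12→20
T1: waits 20, runs 20→30
Sum = 0+5+12+20 = 37.
EDD (increasing due date): T3 T2 T1 T4.
T3: waits 0, runs 0→5
T2: waits 5, runs 5→13
T1: waits 13, runs 13→23
T4: waits 23, runs 23→30
Sum = 0+5+13+23 = 41.
FIFO 51, SPT 37, EDD 41 → minimum 37.

37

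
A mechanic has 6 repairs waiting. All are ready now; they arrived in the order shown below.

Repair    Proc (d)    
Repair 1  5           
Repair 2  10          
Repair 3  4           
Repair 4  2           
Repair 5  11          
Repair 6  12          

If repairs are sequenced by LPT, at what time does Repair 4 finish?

LPT (decreasing processing time): Repair 6 Repair 5 Repair 2 Repair 1 Repair 3 Repair 4.
Repair 6: 0→12
Repair 5: 12→23
Repair 2: 23→33
Repair 1: 33→38
Repair 3: 38→42
Repair 4: 42→44

44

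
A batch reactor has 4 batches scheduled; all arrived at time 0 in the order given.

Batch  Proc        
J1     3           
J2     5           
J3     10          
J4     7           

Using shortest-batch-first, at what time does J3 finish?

25

SPT (increasing processing time): J1 J2 J4 J3.
J1: 0→3
J2: 3→8
J4: 8→15
J3: 15→25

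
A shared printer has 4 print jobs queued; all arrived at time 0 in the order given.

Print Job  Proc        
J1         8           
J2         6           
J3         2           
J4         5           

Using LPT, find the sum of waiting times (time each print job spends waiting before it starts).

LPT (decreasing processing time): J1 J2 J4 J3.
J1: waits 0, runs 0→8
J2: waits 8, runs 8→14
J4: waits 14, runs 14→19
J3: waits 19, runs 19→21
Sum = 0+8+14+19 = 41.

41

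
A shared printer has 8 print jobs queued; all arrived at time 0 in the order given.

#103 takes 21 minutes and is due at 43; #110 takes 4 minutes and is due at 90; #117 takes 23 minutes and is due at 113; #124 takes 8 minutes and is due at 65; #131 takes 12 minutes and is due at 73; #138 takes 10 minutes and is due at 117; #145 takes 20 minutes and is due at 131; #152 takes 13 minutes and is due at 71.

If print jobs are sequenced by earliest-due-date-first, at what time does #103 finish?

EDD (increasing due date): #103 #124 #152 #131 #110 #117 #138 #145.
#103: 0→21

21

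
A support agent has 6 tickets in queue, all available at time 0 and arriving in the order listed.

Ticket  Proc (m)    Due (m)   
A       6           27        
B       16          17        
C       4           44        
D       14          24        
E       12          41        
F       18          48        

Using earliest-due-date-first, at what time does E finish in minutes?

EDD (increasing due date): B D A E C F.
B: 0→16
D: 16→30
A: 30→36
E: 36→48

48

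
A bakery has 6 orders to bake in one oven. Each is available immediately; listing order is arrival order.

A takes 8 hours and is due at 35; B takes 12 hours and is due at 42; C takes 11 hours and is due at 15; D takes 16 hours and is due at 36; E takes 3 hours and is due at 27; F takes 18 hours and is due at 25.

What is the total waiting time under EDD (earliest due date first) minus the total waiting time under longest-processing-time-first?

EDD (increasing due date): C F E A D B.
C: waits 0, runs 0→11
F: waits 11, runs 11→29
E: waits 29, runs 29→32
A: waits 32, runs 32→40
D: waits 40, runs 40→56
B: waits 56, runs 56→68
Sum = 0+11+29+32+40+56 = 168.
LPT (decreasing processing time): F D B C A E.
F: waits 0, runs 0→18
D: waits 18, runs 18→34
B: waits 34, runs 34→46
C: waits 46, runs 46→57
A: waits 57, runs 57→65
E: waits 65, runs 65→68
Sum = 0+18+34+46+57+65 = 220.
Difference = 168 − 220 = -52.

-52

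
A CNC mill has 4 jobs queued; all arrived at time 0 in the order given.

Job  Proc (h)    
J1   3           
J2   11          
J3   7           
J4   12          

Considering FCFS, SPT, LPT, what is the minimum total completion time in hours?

67

FIFO (arrival order): J1 J2 J3 J4.
J1: 0→3
J2: 3→14
J3: 14→21
J4: 21→33
Sum = 3+14+21+33 = 71.
SPT (increasing processing time): J1 J3 J2 J4.
J1: 0→3
J3: 3→10
J2: 10→21
J4: 21→33
Sum = 3+10+21+33 = 67.
LPT (decreasing processing time): J4 J2 J3 J1.
J4: 0→12
J2: 12→23
J3: 23→30
J1: 30→33
Sum = 12+23+30+33 = 98.
FIFO 71, SPT 67, LPT 98 → minimum 67.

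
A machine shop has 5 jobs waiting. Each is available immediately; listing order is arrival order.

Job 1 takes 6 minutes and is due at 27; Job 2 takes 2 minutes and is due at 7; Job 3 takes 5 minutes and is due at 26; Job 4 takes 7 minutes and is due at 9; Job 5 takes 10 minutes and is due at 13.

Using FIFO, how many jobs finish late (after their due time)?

3

FIFO (arrival order): Job 1 Job 2 Job 3 Job 4 Job 5.
Job 1: 0→6, due 27, tardiness 0
Job 2: 6→8, due 7, tardiness 1
Job 3: 8→13, due 26, tardiness 0
Job 4: 13→20, due 9, tardiness 11
Job 5: 20→30, due 13, tardiness 17
Late jobs: 3.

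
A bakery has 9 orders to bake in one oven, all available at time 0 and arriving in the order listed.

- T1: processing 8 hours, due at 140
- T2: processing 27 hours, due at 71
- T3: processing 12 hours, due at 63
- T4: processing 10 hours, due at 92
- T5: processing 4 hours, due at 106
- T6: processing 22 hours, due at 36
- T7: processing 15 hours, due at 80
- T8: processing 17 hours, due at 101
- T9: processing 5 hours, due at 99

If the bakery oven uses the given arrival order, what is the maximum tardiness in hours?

FIFO (arrival order): T1 T2 T3 T4 T5 T6 T7 T8 T9.
T1: 0→8, due 140, tardiness 0
T2: 8→35, due 71, tardiness 0
T3: 35→47, due 63, tardiness 0
T4: 47→57, due 92, tardiness 0
T5: 57→61, due 106, tardiness 0
T6: 61→83, due 36, tardiness 47
T7: 83→98, due 80, tardiness 18
T8: 98→115, due 101, tardiness 14
T9: 115→120, due 99, tardiness 21
Maximum = 47.

47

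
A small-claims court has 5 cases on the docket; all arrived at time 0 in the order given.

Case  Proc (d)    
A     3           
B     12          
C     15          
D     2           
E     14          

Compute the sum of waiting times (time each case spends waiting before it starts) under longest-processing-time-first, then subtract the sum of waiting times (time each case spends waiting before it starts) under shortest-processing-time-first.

LPT (decreasing processing time): C E B A D.
C: waits 0, runs 0→15
E: waits 15, runs 15→29
B: waits 29, runs 29→41
A: waits 41, runs 41→44
D: waits 44, runs 44→46
Sum = 0+15+29+41+44 = 129.
SPT (increasing processing time): D A B E C.
D: waits 0, runs 0→2
A: waits 2, runs 2→5
B: waits 5, runs 5→17
E: waits 17, runs 17→31
C: waits 31, runs 31→46
Sum = 0+2+5+17+31 = 55.
Difference = 129 − 55 = 74.

74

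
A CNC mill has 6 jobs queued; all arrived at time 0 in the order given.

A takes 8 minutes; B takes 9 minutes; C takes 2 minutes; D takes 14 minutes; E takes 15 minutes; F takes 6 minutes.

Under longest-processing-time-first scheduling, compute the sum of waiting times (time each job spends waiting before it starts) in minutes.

180

LPT (decreasing processing time): E D B A F C.
E: waits 0, runs 0→15
D: waits 15, runs 15→29
B: waits 29, runs 29→38
A: waits 38, runs 38→46
F: waits 46, runs 46→52
C: waits 52, runs 52→54
Sum = 0+15+29+38+46+52 = 180.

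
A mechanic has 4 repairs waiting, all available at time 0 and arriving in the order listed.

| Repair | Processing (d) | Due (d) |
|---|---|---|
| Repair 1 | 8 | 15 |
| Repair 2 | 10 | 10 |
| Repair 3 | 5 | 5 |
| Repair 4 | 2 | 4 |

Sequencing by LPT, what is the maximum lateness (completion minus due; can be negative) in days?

LPT (decreasing processing time): Repair 2 Repair 1 Repair 3 Repair 4.
Repair 2: 0→10, due 10, lateness 0
Repair 1: 10→18, due 15, lateness 3
Repair 3: 18→23, due 5, lateness 18
Repair 4: 23→25, due 4, lateness 21
Maximum = 21.

21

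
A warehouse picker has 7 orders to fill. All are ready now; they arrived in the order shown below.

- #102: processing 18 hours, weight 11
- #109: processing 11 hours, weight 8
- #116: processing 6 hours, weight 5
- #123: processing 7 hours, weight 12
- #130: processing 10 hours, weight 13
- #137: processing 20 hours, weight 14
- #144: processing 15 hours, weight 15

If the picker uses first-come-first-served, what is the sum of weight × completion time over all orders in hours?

FIFO (arrival order): #102 #109 #116 #123 #130 #137 #144.
#102: finishes 18, weight 11, w·C = 198
#109: finishes 29, weight 8, w·C = 232
#116: finishes 35, weight 5, w·C = 175
#123: finishes 42, weight 12, w·C = 504
#130: finishes 52, weight 13, w·C = 676
#137: finishes 72, weight 14, w·C = 1008
#144: finishes 87, weight 15, w·C = 1305
Sum = 198+232+175+504+676+1008+1305 = 4098.

4098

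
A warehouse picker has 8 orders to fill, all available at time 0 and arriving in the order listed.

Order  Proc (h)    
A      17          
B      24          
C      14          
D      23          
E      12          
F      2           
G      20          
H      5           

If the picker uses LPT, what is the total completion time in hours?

LPT (decreasing processing time): B D G A C E H F.
B: 0→24
D: 24→47
G: 47→67
A: 67→84
C: 84→98
E: 98→110
H: 110→115
F: 115→117
Sum = 24+47+67+84+98+110+115+117 = 662.

662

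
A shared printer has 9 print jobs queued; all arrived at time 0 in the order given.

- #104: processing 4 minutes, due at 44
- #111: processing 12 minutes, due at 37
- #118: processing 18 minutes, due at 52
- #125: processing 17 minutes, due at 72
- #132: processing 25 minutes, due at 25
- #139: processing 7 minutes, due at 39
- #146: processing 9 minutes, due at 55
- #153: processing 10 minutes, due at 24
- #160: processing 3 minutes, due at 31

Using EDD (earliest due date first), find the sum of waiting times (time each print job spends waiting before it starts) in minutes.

EDD (increasing due date): #153 #132 #160 #111 #139 #104 #118 #146 #125.
#153: waits 0, runs 0→10
#132: waits 10, runs 10→35
#160: waits 35, runs 35→38
#111: waits 38, runs 38→50
#139: waits 50, runs 50→57
#104: waits 57, runs 57→61
#118: waits 61, runs 61→79
#146: waits 79, runs 79→88
#125: waits 88, runs 88→105
Sum = 0+10+35+38+50+57+61+79+88 = 418.

418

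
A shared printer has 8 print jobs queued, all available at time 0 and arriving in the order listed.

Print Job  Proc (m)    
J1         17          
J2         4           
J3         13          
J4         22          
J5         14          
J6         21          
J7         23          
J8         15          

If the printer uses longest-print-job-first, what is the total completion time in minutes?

LPT (decreasing processing time): J7 J4 J6 J1 J8 J5 J3 J2.
J7: 0→23
J4: 23→45
J6: 45→66
J1: 66→83
J8: 83→98
J5: 98→112
J3: 112→125
J2: 125→129
Sum = 23+45+66+83+98+112+125+129 = 681.

681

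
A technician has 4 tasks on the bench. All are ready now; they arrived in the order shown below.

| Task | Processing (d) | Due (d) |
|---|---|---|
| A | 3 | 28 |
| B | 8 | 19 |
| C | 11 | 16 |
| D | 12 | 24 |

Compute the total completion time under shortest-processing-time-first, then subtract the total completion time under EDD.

SPT (increasing processing time): A B C D.
A: 0→3
B: 3→11
C: 11→22
D: 22→34
Sum = 3+11+22+34 = 70.
EDD (increasing due date): C B D A.
C: 0→11
B: 11→19
D: 19→31
A: 31→34
Sum = 11+19+31+34 = 95.
Difference = 70 − 95 = -25.

-25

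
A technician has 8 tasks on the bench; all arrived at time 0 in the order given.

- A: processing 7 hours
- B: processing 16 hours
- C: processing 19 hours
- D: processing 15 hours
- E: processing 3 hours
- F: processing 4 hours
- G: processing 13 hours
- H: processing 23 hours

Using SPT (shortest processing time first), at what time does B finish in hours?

SPT (increasing processing time): E F A G D B C H.
E: 0→3
F: 3→7
A: 7→14
G: 14→27
D: 27→42
B: 42→58

58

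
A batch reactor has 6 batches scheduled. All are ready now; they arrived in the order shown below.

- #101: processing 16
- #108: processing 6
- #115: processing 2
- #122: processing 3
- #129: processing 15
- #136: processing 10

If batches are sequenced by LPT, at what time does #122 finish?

LPT (decreasing processing time): #101 #129 #136 #108 #122 #115.
#101: 0→16
#129: 16→31
#136: 31→41
#108: 41→47
#122: 47→50

50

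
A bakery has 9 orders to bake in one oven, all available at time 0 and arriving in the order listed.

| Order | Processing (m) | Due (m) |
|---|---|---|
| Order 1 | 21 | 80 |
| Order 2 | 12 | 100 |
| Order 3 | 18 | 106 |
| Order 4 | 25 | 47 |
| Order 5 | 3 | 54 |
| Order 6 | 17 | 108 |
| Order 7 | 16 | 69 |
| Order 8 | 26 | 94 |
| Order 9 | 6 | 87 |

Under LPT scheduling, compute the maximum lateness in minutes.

90

LPT (decreasing processing time): Order 8 Order 4 Order 1 Order 3 Order 6 Order 7 Order 2 Order 9 Order 5.
Order 8: 0→26, due 94, lateness -68
Order 4: 26→51, due 47, lateness 4
Order 1: 51→72, due 80, lateness -8
Order 3: 72→90, due 106, lateness -16
Order 6: 90→107, due 108, lateness -1
Order 7: 107→123, due 69, lateness 54
Order 2: 123→135, due 100, lateness 35
Order 9: 135→141, due 87, lateness 54
Order 5: 141→144, due 54, lateness 90
Maximum = 90.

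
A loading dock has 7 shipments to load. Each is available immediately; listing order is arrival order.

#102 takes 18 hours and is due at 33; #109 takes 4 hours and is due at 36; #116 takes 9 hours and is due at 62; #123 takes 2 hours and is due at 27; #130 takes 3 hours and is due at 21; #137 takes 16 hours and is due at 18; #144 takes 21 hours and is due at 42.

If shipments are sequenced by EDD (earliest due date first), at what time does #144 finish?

64

EDD (increasing due date): #137 #130 #123 #102 #109 #144 #116.
#137: 0→16
#130: 16→19
#123: 19→21
#102: 21→39
#109: 39→43
#144: 43→64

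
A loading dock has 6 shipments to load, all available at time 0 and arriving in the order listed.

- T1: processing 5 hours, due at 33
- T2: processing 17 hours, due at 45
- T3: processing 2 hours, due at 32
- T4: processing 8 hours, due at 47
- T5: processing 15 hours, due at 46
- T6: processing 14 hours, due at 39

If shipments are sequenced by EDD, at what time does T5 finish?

EDD (increasing due date): T3 T1 T6 T2 T5 T4.
T3: 0→2
T1: 2→7
T6: 7→21
T2: 21→38
T5: 38→53

53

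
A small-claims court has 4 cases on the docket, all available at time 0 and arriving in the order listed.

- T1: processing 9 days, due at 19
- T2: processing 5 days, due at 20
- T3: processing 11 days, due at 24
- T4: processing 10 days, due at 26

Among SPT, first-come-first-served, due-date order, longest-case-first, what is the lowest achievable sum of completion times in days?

78

SPT (increasing processing time): T2 T1 T4 T3.
T2: 0→5
T1: 5→14
T4: 14→24
T3: 24→35
Sum = 5+14+24+35 = 78.
FIFO (arrival order): T1 T2 T3 T4.
T1: 0→9
T2: 9→14
T3: 14→25
T4: 25→35
Sum = 9+14+25+35 = 83.
EDD (increasing due date): T1 T2 T3 T4.
T1: 0→9
T2: 9→14
T3: 14→25
T4: 25→35
Sum = 9+14+25+35 = 83.
LPT (decreasing processing time): T3 T4 T1 T2.
T3: 0→11
T4: 11→21
T1: 21→30
T2: 30→35
Sum = 11+21+30+35 = 97.
SPT 78, FIFO 83, EDD 83, LPT 97 → minimum 78.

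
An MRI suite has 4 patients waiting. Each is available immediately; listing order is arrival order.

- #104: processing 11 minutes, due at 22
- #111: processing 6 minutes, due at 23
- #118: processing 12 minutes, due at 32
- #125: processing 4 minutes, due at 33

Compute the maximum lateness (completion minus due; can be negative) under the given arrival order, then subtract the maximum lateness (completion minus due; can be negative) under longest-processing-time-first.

FIFO (arrival order): #104 #111 #118 #125.
#104: 0→11, due 22, lateness -11
#111: 11→17, due 23, lateness -6
#118: 17→29, due 32, lateness -3
#125: 29→33, due 33, lateness 0
Maximum = 0.
LPT (decreasing processing time): #118 #104 #111 #125.
#118: 0→12, due 32, lateness -20
#104: 12→23, due 22, lateness 1
#111: 23→29, due 23, lateness 6
#125: 29→33, due 33, lateness 0
Maximum = 6.
Difference = 0 − 6 = -6.

-6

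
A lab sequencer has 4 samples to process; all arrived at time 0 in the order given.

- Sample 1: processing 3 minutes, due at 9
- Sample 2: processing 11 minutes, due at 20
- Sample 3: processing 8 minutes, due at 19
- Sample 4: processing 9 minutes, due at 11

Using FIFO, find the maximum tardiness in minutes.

20

FIFO (arrival order): Sample 1 Sample 2 Sample 3 Sample 4.
Sample 1: 0→3, due 9, tardiness 0
Sample 2: 3→14, due 20, tardiness 0
Sample 3: 14→22, due 19, tardiness 3
Sample 4: 22→31, due 11, tardiness 20
Maximum = 20.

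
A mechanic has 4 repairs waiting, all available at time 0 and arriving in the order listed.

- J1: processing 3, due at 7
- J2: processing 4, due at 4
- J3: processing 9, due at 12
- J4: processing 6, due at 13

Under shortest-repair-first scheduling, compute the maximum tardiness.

SPT (increasing processing time): J1 J2 J4 J3.
J1: 0→3, due 7, tardiness 0
J2: 3→7, due 4, tardiness 3
J4: 7→13, due 13, tardiness 0
J3: 13→22, due 12, tardiness 10
Maximum = 10.

10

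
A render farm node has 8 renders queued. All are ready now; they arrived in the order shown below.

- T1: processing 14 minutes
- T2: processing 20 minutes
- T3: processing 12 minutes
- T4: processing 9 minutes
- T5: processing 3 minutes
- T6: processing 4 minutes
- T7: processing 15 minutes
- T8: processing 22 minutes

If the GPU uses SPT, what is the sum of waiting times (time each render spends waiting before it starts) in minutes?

230

SPT (increasing processing time): T5 T6 T4 T3 T1 T7 T2 T8.
T5: waits 0, runs 0→3
T6: waits 3, runs 3→7
T4: waits 7, runs 7→16
T3: waits 16, runs 16→28
T1: waits 28, runs 28→42
T7: waits 42, runs 42→57
T2: waits 57, runs 57→77
T8: waits 77, runs 77→99
Sum = 0+3+7+16+28+42+57+77 = 230.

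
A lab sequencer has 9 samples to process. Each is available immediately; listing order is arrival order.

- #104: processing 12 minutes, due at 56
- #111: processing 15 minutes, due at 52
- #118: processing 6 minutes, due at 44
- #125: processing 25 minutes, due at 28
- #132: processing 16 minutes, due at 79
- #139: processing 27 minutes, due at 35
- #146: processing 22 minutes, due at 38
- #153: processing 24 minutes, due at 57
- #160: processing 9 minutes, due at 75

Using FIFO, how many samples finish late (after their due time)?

FIFO (arrival order): #104 #111 #118 #125 #132 #139 #146 #153 #160.
#104: 0→12, due 56, tardiness 0
#111: 12→27, due 52, tardiness 0
#118: 27→33, due 44, tardiness 0
#125: 33→58, due 28, tardiness 30
#132: 58→74, due 79, tardiness 0
#139: 74→101, due 35, tardiness 66
#146: 101→123, due 38, tardiness 85
#153: 123→147, due 57, tardiness 90
#160: 147→156, due 75, tardiness 81
Late samples: 5.

5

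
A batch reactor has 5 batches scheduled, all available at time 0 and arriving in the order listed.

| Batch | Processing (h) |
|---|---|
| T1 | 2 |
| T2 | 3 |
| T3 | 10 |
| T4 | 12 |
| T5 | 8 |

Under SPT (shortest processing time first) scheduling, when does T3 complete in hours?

23

SPT (increasing processing time): T1 T2 T5 T3 T4.
T1: 0→2
T2: 2→5
T5: 5→13
T3: 13→23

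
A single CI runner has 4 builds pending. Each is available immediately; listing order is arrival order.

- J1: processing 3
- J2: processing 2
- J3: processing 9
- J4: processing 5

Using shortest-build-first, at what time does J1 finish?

5

SPT (increasing processing time): J2 J1 J4 J3.
J2: 0→2
J1: 2→5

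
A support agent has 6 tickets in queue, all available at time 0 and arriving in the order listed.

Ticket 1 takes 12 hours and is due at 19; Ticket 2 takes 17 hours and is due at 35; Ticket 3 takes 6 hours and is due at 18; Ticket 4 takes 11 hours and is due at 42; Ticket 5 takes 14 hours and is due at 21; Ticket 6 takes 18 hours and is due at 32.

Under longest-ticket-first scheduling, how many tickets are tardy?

4

LPT (decreasing processing time): Ticket 6 Ticket 2 Ticket 5 Ticket 1 Ticket 4 Ticket 3.
Ticket 6: 0→18, due 32, tardiness 0
Ticket 2: 18→35, due 35, tardiness 0
Ticket 5: 35→49, due 21, tardiness 28
Ticket 1: 49→61, due 19, tardiness 42
Ticket 4: 61→72, due 42, tardiness 30
Ticket 3: 72→78, due 18, tardiness 60
Late tickets: 4.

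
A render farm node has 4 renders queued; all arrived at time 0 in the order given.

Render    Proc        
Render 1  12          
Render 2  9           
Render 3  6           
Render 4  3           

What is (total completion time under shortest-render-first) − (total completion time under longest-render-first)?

SPT (increasing processing time): Render 4 Render 3 Render 2 Render 1.
Render 4: 0→3
Render 3: 3→9
Render 2: 9→18
Render 1: 18→30
Sum = 3+9+18+30 = 60.
LPT (decreasing processing time): Render 1 Render 2 Render 3 Render 4.
Render 1: 0→12
Render 2: 12→21
Render 3: 21→27
Render 4: 27→30
Sum = 12+21+27+30 = 90.
Difference = 60 − 90 = -30.

-30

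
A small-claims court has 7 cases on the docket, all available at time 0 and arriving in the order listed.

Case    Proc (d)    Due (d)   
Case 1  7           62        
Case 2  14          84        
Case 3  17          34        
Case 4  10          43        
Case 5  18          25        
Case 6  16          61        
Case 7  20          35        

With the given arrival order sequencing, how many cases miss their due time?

FIFO (arrival order): Case 1 Case 2 Case 3 Case 4 Case 5 Case 6 Case 7.
Case 1: 0→7, due 62, tardiness 0
Case 2: 7→21, due 84, tardiness 0
Case 3: 21→38, due 34, tardiness 4
Case 4: 38→48, due 43, tardiness 5
Case 5: 48→66, due 25, tardiness 41
Case 6: 66→82, due 61, tardiness 21
Case 7: 82→102, due 35, tardiness 67
Late cases: 5.

5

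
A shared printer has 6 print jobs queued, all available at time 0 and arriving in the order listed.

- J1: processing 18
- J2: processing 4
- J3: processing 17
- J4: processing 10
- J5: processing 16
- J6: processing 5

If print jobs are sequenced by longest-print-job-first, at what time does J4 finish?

61

LPT (decreasing processing time): J1 J3 J5 J4 J6 J2.
J1: 0→18
J3: 18→35
J5: 35→51
J4: 51→61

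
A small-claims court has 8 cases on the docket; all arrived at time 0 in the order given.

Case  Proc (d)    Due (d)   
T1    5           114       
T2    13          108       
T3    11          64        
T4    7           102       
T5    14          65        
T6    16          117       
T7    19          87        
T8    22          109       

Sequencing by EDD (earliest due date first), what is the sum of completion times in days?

EDD (increasing due date): T3 T5 T7 T4 T2 T8 T1 T6.
T3: 0→11
T5: 11→25
T7: 25→44
T4: 44→51
T2: 51→64
T8: 64→86
T1: 86→91
T6: 91→107
Sum = 11+25+44+51+64+86+91+107 = 479.

479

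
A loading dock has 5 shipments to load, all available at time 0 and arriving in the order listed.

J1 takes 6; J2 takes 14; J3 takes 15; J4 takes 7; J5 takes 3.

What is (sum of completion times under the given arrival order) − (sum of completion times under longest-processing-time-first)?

FIFO (arrival order): J1 J2 J3 J4 J5.
J1: 0→6
J2: 6→20
J3: 20→35
J4: 35→42
J5: 42→45
Sum = 6+20+35+42+45 = 148.
LPT (decreasing processing time): J3 J2 J4 J1 J5.
J3: 0→15
J2: 15→29
J4: 29→36
J1: 36→42
J5: 42→45
Sum = 15+29+36+42+45 = 167.
Difference = 148 − 167 = -19.

-19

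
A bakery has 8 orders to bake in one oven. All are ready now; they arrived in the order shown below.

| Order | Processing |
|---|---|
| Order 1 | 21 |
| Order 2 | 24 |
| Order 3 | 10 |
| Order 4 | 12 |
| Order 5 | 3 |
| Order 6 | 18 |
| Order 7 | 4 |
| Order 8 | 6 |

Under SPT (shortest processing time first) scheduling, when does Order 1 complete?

74

SPT (increasing processing time): Order 5 Order 7 Order 8 Order 3 Order 4 Order 6 Order 1 Order 2.
Order 5: 0→3
Order 7: 3→7
Order 8: 7→13
Order 3: 13→23
Order 4: 23→35
Order 6: 35→53
Order 1: 53→74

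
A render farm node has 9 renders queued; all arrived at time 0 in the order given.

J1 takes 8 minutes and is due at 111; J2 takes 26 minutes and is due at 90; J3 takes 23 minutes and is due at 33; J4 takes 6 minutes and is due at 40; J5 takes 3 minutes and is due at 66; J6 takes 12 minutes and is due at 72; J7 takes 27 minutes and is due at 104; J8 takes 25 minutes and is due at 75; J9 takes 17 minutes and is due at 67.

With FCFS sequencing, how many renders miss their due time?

FIFO (arrival order): J1 J2 J3 J4 J5 J6 J7 J8 J9.
J1: 0→8, due 111, tardiness 0
J2: 8→34, due 90, tardiness 0
J3: 34→57, due 33, tardiness 24
J4: 57→63, due 40, tardiness 23
J5: 63→66, due 66, tardiness 0
J6: 66→78, due 72, tardiness 6
J7: 78→105, due 104, tardiness 1
J8: 105→130, due 75, tardiness 55
J9: 130→147, due 67, tardiness 80
Late renders: 6.

6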